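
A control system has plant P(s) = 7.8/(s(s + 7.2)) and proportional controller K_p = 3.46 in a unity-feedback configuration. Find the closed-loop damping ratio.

ζ = 0.693

1 + K_p·P(s) = 0 gives s² + 7.2s + 26.99 = 0.
So ω_n² = 26.99 ⇒ ω_n = 5.195 rad/s, and ζ = 7.2/(2ω_n) = 0.693.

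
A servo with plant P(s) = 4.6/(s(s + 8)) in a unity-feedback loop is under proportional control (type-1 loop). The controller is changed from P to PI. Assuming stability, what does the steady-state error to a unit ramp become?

The integrator raises the loop to type 2, so K_v → ∞ and e_ss to a ramp is zero.

0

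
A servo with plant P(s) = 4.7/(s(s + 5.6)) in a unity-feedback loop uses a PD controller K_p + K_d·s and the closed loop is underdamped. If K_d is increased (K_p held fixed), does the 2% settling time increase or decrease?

decrease

Characteristic equation s² + (5.6 + 4.7K_d)s + 4.7K_p = 0: raising K_d increases ζω_n = (5.6+4.7K_d)/2 while the loop stays underdamped, so T_s ≈ 4/(ζω_n) decreases.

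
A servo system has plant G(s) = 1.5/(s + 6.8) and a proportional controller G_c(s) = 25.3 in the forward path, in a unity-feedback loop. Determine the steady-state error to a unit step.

0.152

The loop is type 0. Static position error constant K_pos = G_c(0)·G(0) = 25.3·0.2206 = 5.581.
Steady-state error to a unit step: e_ss = 1/(1+K_pos) = 1/6.581 = 0.152.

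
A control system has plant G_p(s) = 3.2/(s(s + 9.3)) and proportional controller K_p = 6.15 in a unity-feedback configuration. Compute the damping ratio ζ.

ζ = 1.05

The closed-loop denominator is s(s+9.3) + 6.15·3.2 = s² + 9.3s + 19.68.
Matching s² + 2ζω_n s + ω_n²: ω_n = √19.68 = 4.436 rad/s and 2ζω_n = 9.3, so ζ = 9.3/(2·4.436) = 1.05.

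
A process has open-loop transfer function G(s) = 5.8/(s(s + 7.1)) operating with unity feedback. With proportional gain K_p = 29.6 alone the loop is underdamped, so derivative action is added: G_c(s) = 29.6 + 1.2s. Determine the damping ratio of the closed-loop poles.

ζ = 0.537

Forward path: (29.6 + 1.2s)·5.8/(s(s+7.1)). The closed-loop characteristic equation is s² + (7.1 + 5.8·1.2)s + 5.8·29.6 = 0.
That is s² + 14.06s + 171.7 = 0, so ω_n = 13.1 rad/s and ζ = 14.06/(2·13.1) = 0.5365.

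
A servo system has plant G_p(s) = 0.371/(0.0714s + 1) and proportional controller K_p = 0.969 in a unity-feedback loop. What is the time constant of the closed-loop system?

Closed loop: T(s) = K_p·G_p/(1+K_p·G_p) = 0.3595/(0.0714s + 1 + 0.3595), with pole at s = −(1 + 0.3595)/0.0714 = −19.04.
Closed-loop time constant τ = 1/19.04 = 0.0525 s.

τ = 0.0525 s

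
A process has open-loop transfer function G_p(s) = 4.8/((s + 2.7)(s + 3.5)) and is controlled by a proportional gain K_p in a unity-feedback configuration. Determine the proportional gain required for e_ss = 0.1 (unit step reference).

For a type-0 loop with proportional control, e_ss = 1/(1 + K_p·G_p(0)).
G_p(0) = 0.5079. Require 1/(1 + K_p·0.5079) = 0.1, so 1 + 0.5079·K_p = 10.
K_p = (10 − 1)/0.5079 = 17.7.

K_p = 17.7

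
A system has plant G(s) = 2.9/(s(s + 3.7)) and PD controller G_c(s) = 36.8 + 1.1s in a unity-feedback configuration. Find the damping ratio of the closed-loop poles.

ζ = 0.333

Forward path: (36.8 + 1.1s)·2.9/(s(s+3.7)). The closed-loop characteristic equation is s² + (3.7 + 2.9·1.1)s + 2.9·36.8 = 0.
That is s² + 6.89s + 106.7 = 0, so ω_n = 10.33 rad/s and ζ = 6.89/(2·10.33) = 0.3335.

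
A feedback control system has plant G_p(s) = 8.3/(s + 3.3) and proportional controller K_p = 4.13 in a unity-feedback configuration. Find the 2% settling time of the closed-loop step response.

T_s ≈ 0.106 s

Closed-loop transfer function: T(s) = K_p·G_p(s)/(1 + K_p·G_p(s)) = 34.28/(s + 3.3 + 34.28) = 34.28/(s + 37.58).
Time constant τ = 1/37.58 = 0.02661 s, so the 2% settling time is about 4τ = 0.106 s.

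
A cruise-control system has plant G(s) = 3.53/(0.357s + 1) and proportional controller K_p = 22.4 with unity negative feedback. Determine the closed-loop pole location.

Closed loop: T(s) = K_p·G/(1+K_p·G) = 79.07/(0.357s + 1 + 79.07), with pole at s = −(1 + 79.07)/0.357 = −224.3.

s = -224.3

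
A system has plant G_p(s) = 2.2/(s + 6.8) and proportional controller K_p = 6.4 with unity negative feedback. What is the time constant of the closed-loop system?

τ = 0.0479 s

Closed-loop transfer function: T(s) = K_p·G_p(s)/(1 + K_p·G_p(s)) = 14.08/(s + 6.8 + 14.08) = 14.08/(s + 20.88).
Time constant τ = 1/20.88 = 0.0479 s.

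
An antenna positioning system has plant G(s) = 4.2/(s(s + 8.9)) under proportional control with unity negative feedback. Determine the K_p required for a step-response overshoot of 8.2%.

From %OS = 100·exp(−πζ/√(1−ζ²)) = 8.2%, ζ = −ln(0.082)/√(π²+ln²(0.082)) = 0.6228.
Characteristic equation s² + 8.9s + 4.2K_p = 0 gives ζ = 8.9/(2√(4.2K_p)).
Setting ζ = 0.6228: √(4.2K_p) = 8.9/(2·0.6228) = 7.145, so K_p = 51.05/4.2 = 12.2.

K_p = 12.2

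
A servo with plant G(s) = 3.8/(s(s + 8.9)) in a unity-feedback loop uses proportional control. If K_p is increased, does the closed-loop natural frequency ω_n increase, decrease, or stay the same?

ω_n = √(3.8·K_p), which grows with K_p.

increase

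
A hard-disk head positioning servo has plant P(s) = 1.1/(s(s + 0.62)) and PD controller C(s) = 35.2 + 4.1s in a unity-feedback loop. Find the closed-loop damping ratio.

Forward path: (35.2 + 4.1s)·1.1/(s(s+0.62)). The closed-loop characteristic equation is s² + (0.62 + 1.1·4.1)s + 1.1·35.2 = 0.
That is s² + 5.13s + 38.72 = 0, so ω_n = 6.223 rad/s and ζ = 5.13/(2·6.223) = 0.4122.

ζ = 0.412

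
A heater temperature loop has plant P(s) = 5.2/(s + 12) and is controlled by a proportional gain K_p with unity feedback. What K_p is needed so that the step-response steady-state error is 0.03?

K_p = 74.6

Steady-state error for a unit step on this type-0 loop is 1/(1 + K_p·P(0)).
P(0) = 0.4333. Require 1/(1 + K_p·0.4333) = 0.03, so 1 + 0.4333·K_p = 33.33.
K_p = (33.33 − 1)/0.4333 = 74.6.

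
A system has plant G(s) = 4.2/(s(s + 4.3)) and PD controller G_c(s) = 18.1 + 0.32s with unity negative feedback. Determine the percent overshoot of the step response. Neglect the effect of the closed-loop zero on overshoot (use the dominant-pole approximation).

34.1%

Forward path: (18.1 + 0.32s)·4.2/(s(s+4.3)). The closed-loop characteristic equation is s² + (4.3 + 4.2·0.32)s + 4.2·18.1 = 0.
That is s² + 5.644s + 76.02 = 0, so ω_n = 8.719 rad/s and ζ = 5.644/(2·8.719) = 0.3237.
%OS = 100·exp(−πζ/√(1−ζ²)) = 34.1%.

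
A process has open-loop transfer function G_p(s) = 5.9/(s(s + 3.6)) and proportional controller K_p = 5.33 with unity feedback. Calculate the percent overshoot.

The closed-loop denominator s² + 3.6s + 31.45 gives ω_n = √31.45 = 5.608 and ζ = 3.6/(2ω_n) = 0.321.
%OS = 100·exp(−πζ/√(1−ζ²)) = 100·exp(−π·0.321/√0.897) = 34.5%.

34.5%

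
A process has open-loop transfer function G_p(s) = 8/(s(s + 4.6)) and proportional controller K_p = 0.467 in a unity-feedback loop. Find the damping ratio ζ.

The closed-loop denominator is s(s+4.6) + 0.467·8 = s² + 4.6s + 3.736.
So ω_n² = 3.736 ⇒ ω_n = 1.933 rad/s, and ζ = 4.6/(2ω_n) = 1.19.

ζ = 1.19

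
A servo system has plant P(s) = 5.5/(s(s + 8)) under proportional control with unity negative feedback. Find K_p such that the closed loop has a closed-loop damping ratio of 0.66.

K_p = 6.68

Closed-loop characteristic equation: s² + 8s + K_p·5.5 = 0.
So ω_n = √(5.5K_p) and 2ζω_n = 8, giving ζ = 8/(2√(5.5K_p)).
Setting ζ = 0.66: √(5.5K_p) = 8/(2·0.66) = 6.061, so K_p = 36.73/5.5 = 6.68.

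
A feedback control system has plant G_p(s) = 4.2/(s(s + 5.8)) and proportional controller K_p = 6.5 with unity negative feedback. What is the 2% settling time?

T_s ≈ 1.38 s

From 1 + K_pG_p(s) = 0: s² + 5.8s + 27.3 = 0 ⇒ ω_n = 5.225, ζ = 0.555.
2% settling time T_s ≈ 4/(ζω_n) = 4/2.9 = 1.38 s.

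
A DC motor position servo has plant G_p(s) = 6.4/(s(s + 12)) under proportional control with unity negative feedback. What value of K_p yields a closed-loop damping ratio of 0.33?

K_p = 51.7

Closed-loop characteristic equation: s² + 12s + K_p·6.4 = 0.
So ω_n = √(6.4K_p) and 2ζω_n = 12, giving ζ = 12/(2√(6.4K_p)).
Setting ζ = 0.33: √(6.4K_p) = 12/(2·0.33) = 18.18, so K_p = 330.6/6.4 = 51.7.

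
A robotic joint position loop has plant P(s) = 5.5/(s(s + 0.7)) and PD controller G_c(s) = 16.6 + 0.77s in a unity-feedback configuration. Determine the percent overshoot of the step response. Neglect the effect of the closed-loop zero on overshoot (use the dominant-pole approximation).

Forward path: (16.6 + 0.77s)·5.5/(s(s+0.7)). The closed-loop characteristic equation is s² + (0.7 + 5.5·0.77)s + 5.5·16.6 = 0.
That is s² + 4.935s + 91.3 = 0, so ω_n = 9.555 rad/s and ζ = 4.935/(2·9.555) = 0.2582.
%OS = 100·exp(−πζ/√(1−ζ²)) = 43.2%.

43.2%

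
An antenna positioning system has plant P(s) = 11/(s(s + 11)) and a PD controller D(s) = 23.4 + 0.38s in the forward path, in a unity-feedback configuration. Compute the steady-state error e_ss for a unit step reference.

The open loop D(s)P(s) has a pole at the origin (type 1), so the static position error constant is infinite and e_ss = 1/(1+∞) = 0.

0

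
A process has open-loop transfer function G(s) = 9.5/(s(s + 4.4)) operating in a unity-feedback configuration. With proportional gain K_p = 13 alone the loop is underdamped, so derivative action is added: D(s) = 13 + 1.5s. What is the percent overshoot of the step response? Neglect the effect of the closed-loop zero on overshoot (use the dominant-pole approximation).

Forward path: (13 + 1.5s)·9.5/(s(s+4.4)). The closed-loop characteristic equation is s² + (4.4 + 9.5·1.5)s + 9.5·13 = 0.
That is s² + 18.65s + 123.5 = 0, so ω_n = 11.11 rad/s and ζ = 18.65/(2·11.11) = 0.8391.
%OS = 100·exp(−πζ/√(1−ζ²)) = 0.786%.

0.786%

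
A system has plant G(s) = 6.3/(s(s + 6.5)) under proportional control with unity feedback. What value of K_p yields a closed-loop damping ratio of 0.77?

Closed-loop characteristic equation: s² + 6.5s + K_p·6.3 = 0.
So ω_n = √(6.3K_p) and 2ζω_n = 6.5, giving ζ = 6.5/(2√(6.3K_p)).
Setting ζ = 0.77: √(6.3K_p) = 6.5/(2·0.77) = 4.221, so K_p = 17.81/6.3 = 2.83.

K_p = 2.83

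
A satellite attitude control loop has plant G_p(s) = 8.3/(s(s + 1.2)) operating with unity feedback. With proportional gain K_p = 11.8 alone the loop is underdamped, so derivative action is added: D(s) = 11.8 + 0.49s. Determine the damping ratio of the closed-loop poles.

ζ = 0.266

Forward path: (11.8 + 0.49s)·8.3/(s(s+1.2)). The closed-loop characteristic equation is s² + (1.2 + 8.3·0.49)s + 8.3·11.8 = 0.
That is s² + 5.267s + 97.94 = 0, so ω_n = 9.896 rad/s and ζ = 5.267/(2·9.896) = 0.2661.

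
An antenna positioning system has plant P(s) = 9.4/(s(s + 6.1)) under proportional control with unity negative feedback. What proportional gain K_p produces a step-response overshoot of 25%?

K_p = 6.07

From %OS = 100·exp(−πζ/√(1−ζ²)) = 25%, ζ = −ln(0.25)/√(π²+ln²(0.25)) = 0.4037.
Characteristic equation s² + 6.1s + 9.4K_p = 0 gives ζ = 6.1/(2√(9.4K_p)).
Setting ζ = 0.4037: √(9.4K_p) = 6.1/(2·0.4037) = 7.555, so K_p = 57.08/9.4 = 6.07.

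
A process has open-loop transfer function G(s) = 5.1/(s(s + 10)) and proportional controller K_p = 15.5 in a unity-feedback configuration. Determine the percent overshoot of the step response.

The closed-loop denominator s² + 10s + 79.05 gives ω_n = √79.05 = 8.891 and ζ = 10/(2ω_n) = 0.5624.
%OS = 100·exp(−πζ/√(1−ζ²)) = 100·exp(−π·0.5624/√0.6837) = 11.8%.

11.8%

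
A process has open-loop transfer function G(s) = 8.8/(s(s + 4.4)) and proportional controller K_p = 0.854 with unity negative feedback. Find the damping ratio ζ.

ζ = 0.803

With unity feedback the closed-loop characteristic equation is s² + 4.4s + 0.854·8.8 = s² + 4.4s + 7.515 = 0.
So ω_n² = 7.515 ⇒ ω_n = 2.741 rad/s, and ζ = 4.4/(2ω_n) = 0.803.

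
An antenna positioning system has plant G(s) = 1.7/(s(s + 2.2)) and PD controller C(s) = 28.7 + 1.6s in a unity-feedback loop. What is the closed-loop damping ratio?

ζ = 0.352

Forward path: (28.7 + 1.6s)·1.7/(s(s+2.2)). The closed-loop characteristic equation is s² + (2.2 + 1.7·1.6)s + 1.7·28.7 = 0.
That is s² + 4.92s + 48.79 = 0, so ω_n = 6.985 rad/s and ζ = 4.92/(2·6.985) = 0.3522.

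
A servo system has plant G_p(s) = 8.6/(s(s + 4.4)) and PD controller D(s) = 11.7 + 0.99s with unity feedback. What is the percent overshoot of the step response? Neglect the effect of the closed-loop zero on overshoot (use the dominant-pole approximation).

7.12%

Forward path: (11.7 + 0.99s)·8.6/(s(s+4.4)). The closed-loop characteristic equation is s² + (4.4 + 8.6·0.99)s + 8.6·11.7 = 0.
That is s² + 12.91s + 100.6 = 0, so ω_n = 10.03 rad/s and ζ = 12.91/(2·10.03) = 0.6437.
%OS = 100·exp(−πζ/√(1−ζ²)) = 7.12%.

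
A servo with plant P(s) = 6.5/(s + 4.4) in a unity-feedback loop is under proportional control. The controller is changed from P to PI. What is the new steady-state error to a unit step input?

0

The integrator makes K_pos = lim_{s→0} C(s)G(s) infinite, so e_ss = 1/(1+K_pos) = 0.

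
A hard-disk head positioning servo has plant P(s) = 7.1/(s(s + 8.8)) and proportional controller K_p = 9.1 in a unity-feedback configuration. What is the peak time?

From 1 + K_pP(s) = 0: s² + 8.8s + 64.61 = 0 ⇒ ω_n = 8.038, ζ = 0.5474.
Damped frequency ω_d = ω_n√(1−ζ²) = 6.727 rad/s, so peak time T_p = π/ω_d = 0.467 s.

T_p = 0.467 s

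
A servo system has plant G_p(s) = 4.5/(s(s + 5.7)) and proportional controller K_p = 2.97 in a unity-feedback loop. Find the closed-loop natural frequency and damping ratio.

ω_n = 3.66 rad/s, ζ = 0.78

1 + K_p·G_p(s) = 0 gives s² + 5.7s + 13.37 = 0.
Matching s² + 2ζω_n s + ω_n²: ω_n = √13.37 = 3.656 rad/s and 2ζω_n = 5.7, so ζ = 5.7/(2·3.656) = 0.78.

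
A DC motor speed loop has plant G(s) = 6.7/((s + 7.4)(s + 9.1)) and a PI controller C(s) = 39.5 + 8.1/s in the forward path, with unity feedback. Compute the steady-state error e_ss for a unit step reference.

The open loop C(s)G(s) has a pole at the origin (type 1), so the static position error constant is infinite and e_ss = 1/(1+∞) = 0.

0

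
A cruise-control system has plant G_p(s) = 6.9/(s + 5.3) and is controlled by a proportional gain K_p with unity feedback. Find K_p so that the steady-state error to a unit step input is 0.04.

K_p = 18.4

Steady-state error for a unit step on this type-0 loop is 1/(1 + K_p·G_p(0)).
G_p(0) = 1.302. Require 1/(1 + K_p·1.302) = 0.04, so 1 + 1.302·K_p = 25.
K_p = (25 − 1)/1.302 = 18.4.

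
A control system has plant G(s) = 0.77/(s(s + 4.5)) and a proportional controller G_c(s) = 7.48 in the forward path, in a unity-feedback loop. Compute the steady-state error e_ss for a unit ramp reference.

The loop has one pole at the origin (type 1). Velocity error constant K_v = lim_{s→0} s·G_c(s)G(s) = 7.48·0.77/4.5 = 1.28.
Steady-state error to a unit ramp: e_ss = 1/K_v = 0.781.

0.781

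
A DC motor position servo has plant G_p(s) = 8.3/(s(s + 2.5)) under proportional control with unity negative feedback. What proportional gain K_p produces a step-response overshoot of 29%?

K_p = 1.4

From %OS = 100·exp(−πζ/√(1−ζ²)) = 29%, ζ = −ln(0.29)/√(π²+ln²(0.29)) = 0.3666.
Characteristic equation s² + 2.5s + 8.3K_p = 0 gives ζ = 2.5/(2√(8.3K_p)).
Setting ζ = 0.3666: √(8.3K_p) = 2.5/(2·0.3666) = 3.41, so K_p = 11.63/8.3 = 1.4.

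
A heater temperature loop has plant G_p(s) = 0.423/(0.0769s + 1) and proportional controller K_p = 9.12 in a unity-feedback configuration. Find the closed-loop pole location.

Closed loop: T(s) = K_p·G_p/(1+K_p·G_p) = 3.858/(0.0769s + 1 + 3.858), with pole at s = −(1 + 3.858)/0.0769 = −63.17.

s = -63.17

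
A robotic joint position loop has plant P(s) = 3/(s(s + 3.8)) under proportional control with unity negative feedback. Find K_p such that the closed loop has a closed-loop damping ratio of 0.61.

K_p = 3.23

Closed-loop characteristic equation: s² + 3.8s + K_p·3 = 0.
So ω_n = √(3K_p) and 2ζω_n = 3.8, giving ζ = 3.8/(2√(3K_p)).
Setting ζ = 0.61: √(3K_p) = 3.8/(2·0.61) = 3.115, so K_p = 9.702/3 = 3.23.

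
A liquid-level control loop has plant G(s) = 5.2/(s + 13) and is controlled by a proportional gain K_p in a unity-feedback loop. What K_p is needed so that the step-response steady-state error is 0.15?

K_p = 14.2

For a type-0 loop with proportional control, e_ss = 1/(1 + K_p·G(0)).
G(0) = 0.4. Require 1/(1 + K_p·0.4) = 0.15, so 1 + 0.4·K_p = 6.667.
K_p = (6.667 − 1)/0.4 = 14.2.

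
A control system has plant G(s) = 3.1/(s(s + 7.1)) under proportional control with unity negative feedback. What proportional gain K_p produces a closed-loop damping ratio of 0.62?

K_p = 10.6

Closed-loop characteristic equation: s² + 7.1s + K_p·3.1 = 0.
So ω_n = √(3.1K_p) and 2ζω_n = 7.1, giving ζ = 7.1/(2√(3.1K_p)).
Setting ζ = 0.62: √(3.1K_p) = 7.1/(2·0.62) = 5.726, so K_p = 32.78/3.1 = 10.6.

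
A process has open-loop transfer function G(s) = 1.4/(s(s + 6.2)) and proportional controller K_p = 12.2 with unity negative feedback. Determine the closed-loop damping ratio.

With unity feedback the closed-loop characteristic equation is s² + 6.2s + 12.2·1.4 = s² + 6.2s + 17.08 = 0.
Matching s² + 2ζω_n s + ω_n²: ω_n = √17.08 = 4.133 rad/s and 2ζω_n = 6.2, so ζ = 6.2/(2·4.133) = 0.75.

ζ = 0.75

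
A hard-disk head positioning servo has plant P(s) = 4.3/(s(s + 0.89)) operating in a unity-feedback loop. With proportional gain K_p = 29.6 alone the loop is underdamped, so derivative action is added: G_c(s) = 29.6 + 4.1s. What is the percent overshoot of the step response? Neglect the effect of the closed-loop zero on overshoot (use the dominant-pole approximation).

Forward path: (29.6 + 4.1s)·4.3/(s(s+0.89)). The closed-loop characteristic equation is s² + (0.89 + 4.3·4.1)s + 4.3·29.6 = 0.
That is s² + 18.52s + 127.3 = 0, so ω_n = 11.28 rad/s and ζ = 18.52/(2·11.28) = 0.8208.
%OS = 100·exp(−πζ/√(1−ζ²)) = 1.1%.

1.1%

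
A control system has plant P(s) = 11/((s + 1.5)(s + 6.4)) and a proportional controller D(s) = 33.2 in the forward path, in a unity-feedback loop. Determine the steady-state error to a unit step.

0.0256

The loop is type 0. Static position error constant K_pos = D(0)·P(0) = 33.2·1.146 = 38.04.
Steady-state error to a unit step: e_ss = 1/(1+K_pos) = 1/39.04 = 0.0256.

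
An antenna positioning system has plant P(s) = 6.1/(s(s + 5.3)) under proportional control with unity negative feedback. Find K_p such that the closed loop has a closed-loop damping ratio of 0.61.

K_p = 3.09

Closed-loop characteristic equation: s² + 5.3s + K_p·6.1 = 0.
So ω_n = √(6.1K_p) and 2ζω_n = 5.3, giving ζ = 5.3/(2√(6.1K_p)).
Setting ζ = 0.61: √(6.1K_p) = 5.3/(2·0.61) = 4.344, so K_p = 18.87/6.1 = 3.09.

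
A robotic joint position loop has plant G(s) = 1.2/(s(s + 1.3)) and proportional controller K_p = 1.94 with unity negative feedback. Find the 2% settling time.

T_s ≈ 6.15 s

The closed-loop denominator s² + 1.3s + 2.328 gives ω_n = √2.328 = 1.526 and ζ = 1.3/(2ω_n) = 0.426.
2% settling time T_s ≈ 4/(ζω_n) = 4/0.65 = 6.15 s.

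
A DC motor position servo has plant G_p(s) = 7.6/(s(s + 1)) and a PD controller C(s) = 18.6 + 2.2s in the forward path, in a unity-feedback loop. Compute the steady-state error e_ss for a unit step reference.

The open loop C(s)G_p(s) has a pole at the origin (type 1), so the static position error constant is infinite and e_ss = 1/(1+∞) = 0.

0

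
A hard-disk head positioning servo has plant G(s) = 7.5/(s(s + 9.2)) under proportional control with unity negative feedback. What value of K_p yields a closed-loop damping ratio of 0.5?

Closed-loop characteristic equation: s² + 9.2s + K_p·7.5 = 0.
So ω_n = √(7.5K_p) and 2ζω_n = 9.2, giving ζ = 9.2/(2√(7.5K_p)).
Setting ζ = 0.5: √(7.5K_p) = 9.2/(2·0.5) = 9.2, so K_p = 84.64/7.5 = 11.3.

K_p = 11.3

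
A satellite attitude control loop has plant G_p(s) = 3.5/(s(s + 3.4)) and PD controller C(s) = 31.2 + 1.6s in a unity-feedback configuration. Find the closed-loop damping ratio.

ζ = 0.431

Forward path: (31.2 + 1.6s)·3.5/(s(s+3.4)). The closed-loop characteristic equation is s² + (3.4 + 3.5·1.6)s + 3.5·31.2 = 0.
That is s² + 9s + 109.2 = 0, so ω_n = 10.45 rad/s and ζ = 9/(2·10.45) = 0.4306.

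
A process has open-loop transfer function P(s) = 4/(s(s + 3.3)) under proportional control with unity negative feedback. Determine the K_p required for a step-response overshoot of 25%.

K_p = 4.18

From %OS = 100·exp(−πζ/√(1−ζ²)) = 25%, ζ = −ln(0.25)/√(π²+ln²(0.25)) = 0.4037.
Characteristic equation s² + 3.3s + 4K_p = 0 gives ζ = 3.3/(2√(4K_p)).
Setting ζ = 0.4037: √(4K_p) = 3.3/(2·0.4037) = 4.087, so K_p = 16.7/4 = 4.18.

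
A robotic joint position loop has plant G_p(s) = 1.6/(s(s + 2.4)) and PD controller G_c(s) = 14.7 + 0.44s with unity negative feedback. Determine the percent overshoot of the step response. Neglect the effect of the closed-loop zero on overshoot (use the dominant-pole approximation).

Forward path: (14.7 + 0.44s)·1.6/(s(s+2.4)). The closed-loop characteristic equation is s² + (2.4 + 1.6·0.44)s + 1.6·14.7 = 0.
That is s² + 3.104s + 23.52 = 0, so ω_n = 4.85 rad/s and ζ = 3.104/(2·4.85) = 0.32.
%OS = 100·exp(−πζ/√(1−ζ²)) = 34.6%.

34.6%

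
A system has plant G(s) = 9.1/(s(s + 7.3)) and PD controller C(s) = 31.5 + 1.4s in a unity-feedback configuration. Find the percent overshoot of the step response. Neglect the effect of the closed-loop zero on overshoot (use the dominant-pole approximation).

9.96%

Forward path: (31.5 + 1.4s)·9.1/(s(s+7.3)). The closed-loop characteristic equation is s² + (7.3 + 9.1·1.4)s + 9.1·31.5 = 0.
That is s² + 20.04s + 286.6 = 0, so ω_n = 16.93 rad/s and ζ = 20.04/(2·16.93) = 0.5918.
%OS = 100·exp(−πζ/√(1−ζ²)) = 9.96%.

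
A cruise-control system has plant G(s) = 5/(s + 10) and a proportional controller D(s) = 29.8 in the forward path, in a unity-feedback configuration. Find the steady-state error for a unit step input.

The loop is type 0. Static position error constant K_pos = D(0)·G(0) = 29.8·0.5 = 14.9.
Steady-state error to a unit step: e_ss = 1/(1+K_pos) = 1/15.9 = 0.0629.

0.0629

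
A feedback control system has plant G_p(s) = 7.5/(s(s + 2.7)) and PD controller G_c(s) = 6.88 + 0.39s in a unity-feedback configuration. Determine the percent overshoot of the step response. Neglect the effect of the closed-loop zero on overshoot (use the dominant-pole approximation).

Forward path: (6.88 + 0.39s)·7.5/(s(s+2.7)). The closed-loop characteristic equation is s² + (2.7 + 7.5·0.39)s + 7.5·6.88 = 0.
That is s² + 5.625s + 51.6 = 0, so ω_n = 7.183 rad/s and ζ = 5.625/(2·7.183) = 0.3915.
%OS = 100·exp(−πζ/√(1−ζ²)) = 26.3%.

26.3%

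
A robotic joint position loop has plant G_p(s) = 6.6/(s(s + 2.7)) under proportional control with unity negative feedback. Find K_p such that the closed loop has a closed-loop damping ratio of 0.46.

K_p = 1.3

Closed-loop characteristic equation: s² + 2.7s + K_p·6.6 = 0.
So ω_n = √(6.6K_p) and 2ζω_n = 2.7, giving ζ = 2.7/(2√(6.6K_p)).
Setting ζ = 0.46: √(6.6K_p) = 2.7/(2·0.46) = 2.935, so K_p = 8.613/6.6 = 1.3.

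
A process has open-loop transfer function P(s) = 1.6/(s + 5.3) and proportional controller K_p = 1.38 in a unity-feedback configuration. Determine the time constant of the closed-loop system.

τ = 0.133 s

Closed-loop transfer function: T(s) = K_p·P(s)/(1 + K_p·P(s)) = 2.208/(s + 5.3 + 2.208) = 2.208/(s + 7.508).
Time constant τ = 1/7.508 = 0.133 s.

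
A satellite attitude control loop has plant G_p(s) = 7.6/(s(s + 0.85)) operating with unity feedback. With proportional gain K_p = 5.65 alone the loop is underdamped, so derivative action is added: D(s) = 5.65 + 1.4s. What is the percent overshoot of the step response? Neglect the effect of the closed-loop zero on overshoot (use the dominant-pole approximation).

Forward path: (5.65 + 1.4s)·7.6/(s(s+0.85)). The closed-loop characteristic equation is s² + (0.85 + 7.6·1.4)s + 7.6·5.65 = 0.
That is s² + 11.49s + 42.94 = 0, so ω_n = 6.553 rad/s and ζ = 11.49/(2·6.553) = 0.8767.
%OS = 100·exp(−πζ/√(1−ζ²)) = 0.326%.

0.326%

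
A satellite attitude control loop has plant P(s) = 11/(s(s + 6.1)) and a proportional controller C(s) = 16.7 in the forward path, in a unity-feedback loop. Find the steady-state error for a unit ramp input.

The loop has one pole at the origin (type 1). Velocity error constant K_v = lim_{s→0} s·C(s)P(s) = 16.7·11/6.1 = 30.11.
Steady-state error to a unit ramp: e_ss = 1/K_v = 0.0332.

0.0332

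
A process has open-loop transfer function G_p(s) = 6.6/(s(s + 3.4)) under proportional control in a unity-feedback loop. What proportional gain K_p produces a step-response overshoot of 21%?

From %OS = 100·exp(−πζ/√(1−ζ²)) = 21%, ζ = −ln(0.21)/√(π²+ln²(0.21)) = 0.4449.
Characteristic equation s² + 3.4s + 6.6K_p = 0 gives ζ = 3.4/(2√(6.6K_p)).
Setting ζ = 0.4449: √(6.6K_p) = 3.4/(2·0.4449) = 3.821, so K_p = 14.6/6.6 = 2.21.

K_p = 2.21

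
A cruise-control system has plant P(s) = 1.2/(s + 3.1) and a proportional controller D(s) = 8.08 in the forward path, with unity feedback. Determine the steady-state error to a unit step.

0.242

The loop is type 0. Static position error constant K_pos = D(0)·P(0) = 8.08·0.3871 = 3.128.
Steady-state error to a unit step: e_ss = 1/(1+K_pos) = 1/4.128 = 0.242.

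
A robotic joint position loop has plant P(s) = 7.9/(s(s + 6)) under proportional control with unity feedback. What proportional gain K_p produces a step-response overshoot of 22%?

From %OS = 100·exp(−πζ/√(1−ζ²)) = 22%, ζ = −ln(0.22)/√(π²+ln²(0.22)) = 0.4342.
Characteristic equation s² + 6s + 7.9K_p = 0 gives ζ = 6/(2√(7.9K_p)).
Setting ζ = 0.4342: √(7.9K_p) = 6/(2·0.4342) = 6.91, so K_p = 47.75/7.9 = 6.04.

K_p = 6.04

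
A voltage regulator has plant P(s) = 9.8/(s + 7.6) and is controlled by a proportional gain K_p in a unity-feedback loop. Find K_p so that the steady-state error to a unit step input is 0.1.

The loop is type 0, so e_ss(step) = 1/(1 + K_pos) with K_pos = K_p·P(0).
P(0) = 1.289. Require 1/(1 + K_p·1.289) = 0.1, so 1 + 1.289·K_p = 10.
K_p = (10 − 1)/1.289 = 6.98.

K_p = 6.98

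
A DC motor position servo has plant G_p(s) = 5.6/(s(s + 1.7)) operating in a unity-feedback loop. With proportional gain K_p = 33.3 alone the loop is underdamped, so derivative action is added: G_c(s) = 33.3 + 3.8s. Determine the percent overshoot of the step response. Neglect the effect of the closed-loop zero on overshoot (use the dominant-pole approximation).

0.751%

Forward path: (33.3 + 3.8s)·5.6/(s(s+1.7)). The closed-loop characteristic equation is s² + (1.7 + 5.6·3.8)s + 5.6·33.3 = 0.
That is s² + 22.98s + 186.5 = 0, so ω_n = 13.66 rad/s and ζ = 22.98/(2·13.66) = 0.8414.
%OS = 100·exp(−πζ/√(1−ζ²)) = 0.751%.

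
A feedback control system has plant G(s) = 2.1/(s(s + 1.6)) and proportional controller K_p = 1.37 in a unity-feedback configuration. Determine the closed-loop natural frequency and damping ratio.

ω_n = 1.7 rad/s, ζ = 0.472

The closed-loop denominator is s(s+1.6) + 1.37·2.1 = s² + 1.6s + 2.877.
So ω_n² = 2.877 ⇒ ω_n = 1.696 rad/s, and ζ = 1.6/(2ω_n) = 0.472.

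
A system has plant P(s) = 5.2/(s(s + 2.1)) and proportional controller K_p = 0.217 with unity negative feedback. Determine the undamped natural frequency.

The closed-loop denominator is s(s+2.1) + 0.217·5.2 = s² + 2.1s + 1.128.
So ω_n² = 1.128 ⇒ ω_n = 1.062 rad/s, and ζ = 2.1/(2ω_n) = 0.988.

ω_n = 1.06 rad/s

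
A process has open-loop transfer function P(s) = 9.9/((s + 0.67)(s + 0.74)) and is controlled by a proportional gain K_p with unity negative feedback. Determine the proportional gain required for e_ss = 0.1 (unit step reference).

K_p = 0.451

For a type-0 loop with proportional control, e_ss = 1/(1 + K_p·P(0)).
P(0) = 19.97. Require 1/(1 + K_p·19.97) = 0.1, so 1 + 19.97·K_p = 10.
K_p = (10 − 1)/19.97 = 0.451.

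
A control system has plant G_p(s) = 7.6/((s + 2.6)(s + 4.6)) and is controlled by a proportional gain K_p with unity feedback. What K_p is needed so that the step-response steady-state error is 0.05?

Steady-state error for a unit step on this type-0 loop is 1/(1 + K_p·G_p(0)).
G_p(0) = 0.6355. Require 1/(1 + K_p·0.6355) = 0.05, so 1 + 0.6355·K_p = 20.
K_p = (20 − 1)/0.6355 = 29.9.

K_p = 29.9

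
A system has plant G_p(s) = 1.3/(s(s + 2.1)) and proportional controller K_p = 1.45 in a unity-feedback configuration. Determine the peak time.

T_p = 3.55 s

The closed-loop denominator s² + 2.1s + 1.885 gives ω_n = √1.885 = 1.373 and ζ = 2.1/(2ω_n) = 0.7648.
Damped frequency ω_d = ω_n√(1−ζ²) = 0.8846 rad/s, so peak time T_p = π/ω_d = 3.55 s.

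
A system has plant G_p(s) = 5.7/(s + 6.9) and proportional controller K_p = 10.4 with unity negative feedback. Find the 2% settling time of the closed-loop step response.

Closed-loop transfer function: T(s) = K_p·G_p(s)/(1 + K_p·G_p(s)) = 59.28/(s + 6.9 + 59.28) = 59.28/(s + 66.18).
Time constant τ = 1/66.18 = 0.01511 s, so the 2% settling time is about 4τ = 0.0604 s.

T_s ≈ 0.0604 s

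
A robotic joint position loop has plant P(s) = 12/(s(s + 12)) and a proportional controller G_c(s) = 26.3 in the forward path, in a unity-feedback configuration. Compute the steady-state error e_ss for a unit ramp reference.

0.038

The loop has one pole at the origin (type 1). Velocity error constant K_v = lim_{s→0} s·G_c(s)P(s) = 26.3·12/12 = 26.3.
Steady-state error to a unit ramp: e_ss = 1/K_v = 0.038.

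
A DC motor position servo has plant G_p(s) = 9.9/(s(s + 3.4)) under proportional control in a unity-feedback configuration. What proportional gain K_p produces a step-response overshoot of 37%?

From %OS = 100·exp(−πζ/√(1−ζ²)) = 37%, ζ = −ln(0.37)/√(π²+ln²(0.37)) = 0.3017.
Characteristic equation s² + 3.4s + 9.9K_p = 0 gives ζ = 3.4/(2√(9.9K_p)).
Setting ζ = 0.3017: √(9.9K_p) = 3.4/(2·0.3017) = 5.634, so K_p = 31.74/9.9 = 3.21.

K_p = 3.21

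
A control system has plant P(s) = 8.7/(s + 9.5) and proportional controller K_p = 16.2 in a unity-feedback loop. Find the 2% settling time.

Closed-loop transfer function: T(s) = K_p·P(s)/(1 + K_p·P(s)) = 140.9/(s + 9.5 + 140.9) = 140.9/(s + 150.4).
Time constant τ = 1/150.4 = 0.006647 s, so the 2% settling time is about 4τ = 0.0266 s.

T_s ≈ 0.0266 s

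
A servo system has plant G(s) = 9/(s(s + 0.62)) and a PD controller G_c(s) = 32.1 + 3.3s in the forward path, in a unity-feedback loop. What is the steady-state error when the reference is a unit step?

The open loop G_c(s)G(s) has a pole at the origin (type 1), so the static position error constant is infinite and e_ss = 1/(1+∞) = 0.

0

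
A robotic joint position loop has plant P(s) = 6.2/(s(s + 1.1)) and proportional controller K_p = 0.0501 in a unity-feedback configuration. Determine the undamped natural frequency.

ω_n = 0.557 rad/s

With unity feedback the closed-loop characteristic equation is s² + 1.1s + 0.0501·6.2 = s² + 1.1s + 0.3106 = 0.
Matching s² + 2ζω_n s + ω_n²: ω_n = √0.3106 = 0.5573 rad/s and 2ζω_n = 1.1, so ζ = 1.1/(2·0.5573) = 0.987.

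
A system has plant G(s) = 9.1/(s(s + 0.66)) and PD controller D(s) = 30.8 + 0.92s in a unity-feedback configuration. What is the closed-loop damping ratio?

ζ = 0.27

Forward path: (30.8 + 0.92s)·9.1/(s(s+0.66)). The closed-loop characteristic equation is s² + (0.66 + 9.1·0.92)s + 9.1·30.8 = 0.
That is s² + 9.032s + 280.3 = 0, so ω_n = 16.74 rad/s and ζ = 9.032/(2·16.74) = 0.2697.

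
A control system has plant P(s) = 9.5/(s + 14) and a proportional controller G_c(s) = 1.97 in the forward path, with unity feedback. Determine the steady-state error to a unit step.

0.428

The loop is type 0. Static position error constant K_pos = G_c(0)·P(0) = 1.97·0.6786 = 1.337.
Steady-state error to a unit step: e_ss = 1/(1+K_pos) = 1/2.337 = 0.428.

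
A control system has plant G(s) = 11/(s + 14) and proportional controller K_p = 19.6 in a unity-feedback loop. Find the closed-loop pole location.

Closed-loop transfer function: T(s) = K_p·G(s)/(1 + K_p·G(s)) = 215.6/(s + 14 + 215.6) = 215.6/(s + 229.6).
The closed-loop pole is at s = −229.6.

s = -229.6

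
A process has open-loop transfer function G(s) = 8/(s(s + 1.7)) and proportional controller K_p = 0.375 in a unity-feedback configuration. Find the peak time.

The closed-loop denominator s² + 1.7s + 3 gives ω_n = √3 = 1.732 and ζ = 1.7/(2ω_n) = 0.4907.
Damped frequency ω_d = ω_n√(1−ζ²) = 1.509 rad/s, so peak time T_p = π/ω_d = 2.08 s.

T_p = 2.08 s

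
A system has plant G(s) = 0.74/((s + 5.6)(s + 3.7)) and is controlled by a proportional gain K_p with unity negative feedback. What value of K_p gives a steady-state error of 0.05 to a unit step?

K_p = 532

Steady-state error for a unit step on this type-0 loop is 1/(1 + K_p·G(0)).
G(0) = 0.03571. Require 1/(1 + K_p·0.03571) = 0.05, so 1 + 0.03571·K_p = 20.
K_p = (20 − 1)/0.03571 = 532.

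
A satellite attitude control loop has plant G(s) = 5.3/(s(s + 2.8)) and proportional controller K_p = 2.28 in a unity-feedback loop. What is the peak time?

T_p = 0.987 s

Closed-loop characteristic equation: s² + 2.8s + 12.08 = 0, so ω_n = 3.476 rad/s and ζ = 2.8/(2·3.476) = 0.4027.
Damped frequency ω_d = ω_n√(1−ζ²) = 3.182 rad/s, so peak time T_p = π/ω_d = 0.987 s.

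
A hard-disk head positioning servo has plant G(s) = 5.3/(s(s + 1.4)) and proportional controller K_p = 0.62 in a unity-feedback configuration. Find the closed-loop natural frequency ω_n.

ω_n = 1.81 rad/s

With unity feedback the closed-loop characteristic equation is s² + 1.4s + 0.62·5.3 = s² + 1.4s + 3.286 = 0.
So ω_n² = 3.286 ⇒ ω_n = 1.813 rad/s, and ζ = 1.4/(2ω_n) = 0.386.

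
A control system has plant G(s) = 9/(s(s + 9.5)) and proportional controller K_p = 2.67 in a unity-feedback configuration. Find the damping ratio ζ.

1 + K_p·G(s) = 0 gives s² + 9.5s + 24.03 = 0.
Matching s² + 2ζω_n s + ω_n²: ω_n = √24.03 = 4.902 rad/s and 2ζω_n = 9.5, so ζ = 9.5/(2·4.902) = 0.969.

ζ = 0.969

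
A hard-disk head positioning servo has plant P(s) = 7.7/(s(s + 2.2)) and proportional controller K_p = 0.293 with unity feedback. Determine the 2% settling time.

T_s ≈ 3.64 s

Closed-loop characteristic equation: s² + 2.2s + 2.256 = 0, so ω_n = 1.502 rad/s and ζ = 2.2/(2·1.502) = 0.7323.
2% settling time T_s ≈ 4/(ζω_n) = 4/1.1 = 3.64 s.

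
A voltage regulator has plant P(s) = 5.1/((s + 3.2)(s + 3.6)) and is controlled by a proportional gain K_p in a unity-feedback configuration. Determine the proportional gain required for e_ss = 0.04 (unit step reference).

Steady-state error for a unit step on this type-0 loop is 1/(1 + K_p·P(0)).
P(0) = 0.4427. Require 1/(1 + K_p·0.4427) = 0.04, so 1 + 0.4427·K_p = 25.
K_p = (25 − 1)/0.4427 = 54.2.

K_p = 54.2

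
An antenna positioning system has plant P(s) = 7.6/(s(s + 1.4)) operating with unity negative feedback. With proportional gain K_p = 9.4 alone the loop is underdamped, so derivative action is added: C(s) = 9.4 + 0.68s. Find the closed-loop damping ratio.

Forward path: (9.4 + 0.68s)·7.6/(s(s+1.4)). The closed-loop characteristic equation is s² + (1.4 + 7.6·0.68)s + 7.6·9.4 = 0.
That is s² + 6.568s + 71.44 = 0, so ω_n = 8.452 rad/s and ζ = 6.568/(2·8.452) = 0.3885.

ζ = 0.389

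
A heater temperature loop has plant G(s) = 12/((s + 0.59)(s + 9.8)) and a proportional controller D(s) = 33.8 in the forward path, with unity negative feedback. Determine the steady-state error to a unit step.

0.0141

The loop is type 0. Static position error constant K_pos = D(0)·G(0) = 33.8·2.075 = 70.15.
Steady-state error to a unit step: e_ss = 1/(1+K_pos) = 1/71.15 = 0.0141.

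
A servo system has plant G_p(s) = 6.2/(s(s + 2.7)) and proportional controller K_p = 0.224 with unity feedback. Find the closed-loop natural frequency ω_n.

ω_n = 1.18 rad/s

The closed-loop denominator is s(s+2.7) + 0.224·6.2 = s² + 2.7s + 1.389.
So ω_n² = 1.389 ⇒ ω_n = 1.178 rad/s, and ζ = 2.7/(2ω_n) = 1.15.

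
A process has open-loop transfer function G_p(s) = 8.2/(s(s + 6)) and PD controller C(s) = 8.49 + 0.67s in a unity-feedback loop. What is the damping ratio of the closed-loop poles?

Forward path: (8.49 + 0.67s)·8.2/(s(s+6)). The closed-loop characteristic equation is s² + (6 + 8.2·0.67)s + 8.2·8.49 = 0.
That is s² + 11.49s + 69.62 = 0, so ω_n = 8.344 rad/s and ζ = 11.49/(2·8.344) = 0.6888.

ζ = 0.689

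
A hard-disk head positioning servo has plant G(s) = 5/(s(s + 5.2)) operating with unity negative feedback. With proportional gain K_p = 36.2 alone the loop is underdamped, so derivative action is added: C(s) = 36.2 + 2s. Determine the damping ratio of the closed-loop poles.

ζ = 0.565

Forward path: (36.2 + 2s)·5/(s(s+5.2)). The closed-loop characteristic equation is s² + (5.2 + 5·2)s + 5·36.2 = 0.
That is s² + 15.2s + 181 = 0, so ω_n = 13.45 rad/s and ζ = 15.2/(2·13.45) = 0.5649.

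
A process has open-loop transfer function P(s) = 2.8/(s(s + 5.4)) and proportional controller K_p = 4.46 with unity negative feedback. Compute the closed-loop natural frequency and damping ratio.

1 + K_p·P(s) = 0 gives s² + 5.4s + 12.49 = 0.
So ω_n² = 12.49 ⇒ ω_n = 3.534 rad/s, and ζ = 5.4/(2ω_n) = 0.764.

ω_n = 3.53 rad/s, ζ = 0.764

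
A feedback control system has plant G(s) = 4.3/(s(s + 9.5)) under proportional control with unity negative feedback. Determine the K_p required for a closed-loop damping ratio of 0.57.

K_p = 16.1

Closed-loop characteristic equation: s² + 9.5s + K_p·4.3 = 0.
So ω_n = √(4.3K_p) and 2ζω_n = 9.5, giving ζ = 9.5/(2√(4.3K_p)).
Setting ζ = 0.57: √(4.3K_p) = 9.5/(2·0.57) = 8.333, so K_p = 69.44/4.3 = 16.1.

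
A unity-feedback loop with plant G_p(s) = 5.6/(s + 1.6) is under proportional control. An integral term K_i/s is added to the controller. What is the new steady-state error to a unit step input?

0

Adding integral action puts a pole at s = 0 in the forward path, raising the system type to 1; a type-1 loop has zero steady-state error to a step.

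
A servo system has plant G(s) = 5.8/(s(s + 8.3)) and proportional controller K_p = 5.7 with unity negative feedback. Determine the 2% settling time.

Closed-loop characteristic equation: s² + 8.3s + 33.06 = 0, so ω_n = 5.75 rad/s and ζ = 8.3/(2·5.75) = 0.7218.
2% settling time T_s ≈ 4/(ζω_n) = 4/4.15 = 0.964 s.

T_s ≈ 0.964 s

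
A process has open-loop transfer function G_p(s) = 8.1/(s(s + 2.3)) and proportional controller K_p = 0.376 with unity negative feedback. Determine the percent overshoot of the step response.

6.38%

The closed-loop denominator s² + 2.3s + 3.046 gives ω_n = √3.046 = 1.745 and ζ = 2.3/(2ω_n) = 0.659.
%OS = 100·exp(−πζ/√(1−ζ²)) = 100·exp(−π·0.659/√0.5658) = 6.38%.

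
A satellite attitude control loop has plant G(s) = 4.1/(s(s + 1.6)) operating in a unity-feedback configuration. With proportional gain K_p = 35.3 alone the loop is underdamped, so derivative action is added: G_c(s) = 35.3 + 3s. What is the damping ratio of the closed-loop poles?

Forward path: (35.3 + 3s)·4.1/(s(s+1.6)). The closed-loop characteristic equation is s² + (1.6 + 4.1·3)s + 4.1·35.3 = 0.
That is s² + 13.9s + 144.7 = 0, so ω_n = 12.03 rad/s and ζ = 13.9/(2·12.03) = 0.5777.

ζ = 0.578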